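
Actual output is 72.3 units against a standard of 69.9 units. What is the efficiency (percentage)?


Efficiency = (actual / standard) × 100
= (72.3 / 69.9) × 100
= 103.4%


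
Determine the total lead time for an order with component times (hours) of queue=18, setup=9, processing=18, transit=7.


Lead time = queue + setup + processing + transit
= 18 + 9 + 18 + 7
= 52 hours


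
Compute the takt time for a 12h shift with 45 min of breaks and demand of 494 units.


Available = 12×60 - 45 = 675 min
Takt time = 675 / 494
= 1.37 min/unit


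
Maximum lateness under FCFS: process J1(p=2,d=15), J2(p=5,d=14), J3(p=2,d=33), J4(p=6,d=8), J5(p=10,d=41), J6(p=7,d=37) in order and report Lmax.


Lateness per job (L = C - d):
  J1: C=2, d=15, L=-13
  J2: C=7, d=14, L=-7
  J3: C=9, d=33, L=-24
  J4: C=15, d=8, L=7
  J5: C=25, d=41, L=-16
  J6: C=32, d=37, L=-5
Lmax = max(-13, -7, -24, 7, -16, -5)
= 7


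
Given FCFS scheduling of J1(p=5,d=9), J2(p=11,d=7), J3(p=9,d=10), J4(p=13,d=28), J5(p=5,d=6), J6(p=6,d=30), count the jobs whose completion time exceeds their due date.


Completion vs due date:
  J1: C=5, d=9 → on time
  J2: C=16, d=7 → TARDY
  J3: C=25, d=10 → TARDY
  J4: C=38, d=28 → TARDY
  J5: C=43, d=6 → TARDY
  J6: C=49, d=30 → TARDY
Tardy jobs: J2, J3, J4, J5, J6
Count = 5


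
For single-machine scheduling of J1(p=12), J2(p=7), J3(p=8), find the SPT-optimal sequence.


SPT: sort by shortest processing time
  J2: p=7
  J3: p=8
  J1: p=12
Order: J2 → J3 → J1


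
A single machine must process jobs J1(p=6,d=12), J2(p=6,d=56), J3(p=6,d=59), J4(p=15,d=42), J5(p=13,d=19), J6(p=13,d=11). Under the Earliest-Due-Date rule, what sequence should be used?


EDD: sort by earliest due date
  J6: d=11, p=13
  J1: d=12, p=6
  J5: d=19, p=13
  J4: d=42, p=15
  J2: d=56, p=6
  J3: d=59, p=6
Order: J6 → J1 → J5 → J4 → J2 → J3


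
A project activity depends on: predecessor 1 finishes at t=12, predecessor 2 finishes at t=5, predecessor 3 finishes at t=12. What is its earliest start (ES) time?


ES = max of all predecessor completion times
Predecessors: [12, 5, 12]
ES = max(12, 5, 12)
= 12


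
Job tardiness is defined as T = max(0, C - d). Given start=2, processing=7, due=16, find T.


Completion = start + processing = 2 + 7 = 9
Tardiness = max(0, C - d) = max(0, 9 - 16)
= max(0, -7)
= 0


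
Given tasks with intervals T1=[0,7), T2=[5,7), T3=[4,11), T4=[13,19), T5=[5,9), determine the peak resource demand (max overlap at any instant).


Check each time point for overlaps:
  t=5: 4 tasks active (T1, T2, T3, T5)
Max concurrent = 4


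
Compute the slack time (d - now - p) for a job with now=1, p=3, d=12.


Slack = due - current_time - processing
= 12 - 1 - 3
= 8


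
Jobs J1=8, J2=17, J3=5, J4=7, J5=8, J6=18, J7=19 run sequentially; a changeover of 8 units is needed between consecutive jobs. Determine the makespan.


Makespan = Σ processing + (n-1) × setup
= (8 + 17 + 5 + 7 + 8 + 18 + 19) + (7-1)×8
= 82 + 48
= 130 time units


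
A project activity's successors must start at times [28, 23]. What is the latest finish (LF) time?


LF = min of all successor start times
Successors start at: [28, 23]
LF = min(28, 23)
= 23


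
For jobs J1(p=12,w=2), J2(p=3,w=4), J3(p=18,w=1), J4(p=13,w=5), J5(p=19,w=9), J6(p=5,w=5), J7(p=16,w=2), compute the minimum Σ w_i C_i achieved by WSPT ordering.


WSPT order (by p/w): J2 → J6 → J5 → J4 → J1 → J7 → J3
  J2: C=3, w·C=4×3=12
  J6: C=8, w·C=5×8=40
  J5: C=27, w·C=9×27=243
  J4: C=40, w·C=5×40=200
  J1: C=52, w·C=2×52=104
  J7: C=68, w·C=2×68=136
  J3: C=86, w·C=1×86=86
Σ w·C = 821
= 821


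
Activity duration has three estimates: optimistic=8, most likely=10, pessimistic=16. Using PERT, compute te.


te = (o + 4m + p) / 6
= (8 + 4×10 + 16) / 6
= (8 + 40 + 16) / 6
= 64 / 6
= 10.67


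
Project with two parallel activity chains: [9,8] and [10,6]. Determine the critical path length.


Path A: 9 + 8 = 17
Path B: 10 + 6 = 16
Critical path = longest = max(17, 16)
= 17 (Path A)


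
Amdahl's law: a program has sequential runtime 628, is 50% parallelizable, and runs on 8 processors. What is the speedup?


Amdahl's law: T_p = T × ((1-p) + p/N)
= 628 × ((1-0.5) + 0.5/8)
= 628 × (0.50 + 0.0625)
= 628 × 0.5625
= 353.25
Speedup = 628/353.25
= 1.78×


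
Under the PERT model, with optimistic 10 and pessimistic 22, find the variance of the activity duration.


σ² = ((p - o) / 6)² = (p - o)² / 36
= (22 - 10)² / 36
= 12² / 36
= 144 / 36
= 4.0000


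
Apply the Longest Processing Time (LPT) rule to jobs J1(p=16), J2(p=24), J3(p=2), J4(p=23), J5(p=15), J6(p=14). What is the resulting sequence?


LPT: sort by longest processing time first
  J2: p=24
  J4: p=23
  J1: p=16
  J5: p=15
  J6: p=14
  J3: p=2
Order: J2 → J4 → J1 → J5 → J6 → J3


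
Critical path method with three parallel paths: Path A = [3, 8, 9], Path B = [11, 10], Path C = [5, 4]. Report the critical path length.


Path A: 3 + 8 + 9 = 20
Path B: 11 + 10 = 21
Path C: 5 + 4 = 9
Critical path = longest = max(20, 21, 9)
= 21 (Path B)


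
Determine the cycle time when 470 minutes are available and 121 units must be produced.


Cycle time = available time / demand
= 470 / 121
= 3.88 min/unit


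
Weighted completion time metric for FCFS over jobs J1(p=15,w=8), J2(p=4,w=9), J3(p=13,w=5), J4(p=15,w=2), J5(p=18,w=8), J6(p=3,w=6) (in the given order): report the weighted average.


Completion times:
  J1: C=15, w×C=8×15=120
  J2: C=19, w×C=9×19=171
  J3: C=32, w×C=5×32=160
  J4: C=47, w×C=2×47=94
  J5: C=65, w×C=8×65=520
  J6: C=68, w×C=6×68=408
Sum w×C = 1473
Sum w = 38
Weighted avg = 1473/38
= 38.76


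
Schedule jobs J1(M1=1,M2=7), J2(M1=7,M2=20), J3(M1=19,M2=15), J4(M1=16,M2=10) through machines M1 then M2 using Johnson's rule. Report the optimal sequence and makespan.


Johnson's rule:
Group 1 (M1≤M2, sort by M1): ['J1', 'J2']
Group 2 (M1>M2, sort desc M2): ['J3', 'J4']
Sequence: J1 → J2 → J3 → J4
Makespan calculation:
  J1: M1 done=1, M2 done=8
  J2: M1 done=8, M2 done=28
  J3: M1 done=27, M2 done=43
  J4: M1 done=43, M2 done=53
= Sequence: J1 → J2 → J3 → J4, Makespan: 53


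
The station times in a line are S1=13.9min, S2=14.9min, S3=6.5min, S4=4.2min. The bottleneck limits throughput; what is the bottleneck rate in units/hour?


Bottleneck = longest station time
Station times: [13.9, 14.9, 6.5, 4.2]
Max = 14.9 min
Rate = 60 / 14.9
= 4.03 units/hour (bottleneck: 14.9min)


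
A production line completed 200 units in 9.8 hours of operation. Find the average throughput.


Throughput = units / time
= 200 / 9.8
= 20.4 units/hour


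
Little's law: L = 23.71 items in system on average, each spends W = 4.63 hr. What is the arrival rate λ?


Little's law: L = λW → λ = L / W
= 23.71 / 4.63
= 5.12 per hour


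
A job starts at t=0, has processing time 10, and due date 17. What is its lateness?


Completion = 0 + 10 = 10
Lateness = C - d = 10 - 17
= -7


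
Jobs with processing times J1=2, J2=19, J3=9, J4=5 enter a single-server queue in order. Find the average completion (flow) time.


Completion times:
  J1: completes at 2
  J2: completes at 21
  J3: completes at 30
  J4: completes at 35
Sum = 88
Average = 88/4
= 22.00


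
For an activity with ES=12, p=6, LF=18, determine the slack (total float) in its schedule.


EF = ES + duration = 12 + 6 = 18
LS = LF - duration = 18 - 6 = 12
Total Float = LF - EF = 18 - 18
(or LS - ES = 12 - 12)
= 0


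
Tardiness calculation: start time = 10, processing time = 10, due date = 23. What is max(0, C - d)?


Completion = start + processing = 10 + 10 = 20
Tardiness = max(0, C - d) = max(0, 20 - 23)
= max(0, -3)
= 0


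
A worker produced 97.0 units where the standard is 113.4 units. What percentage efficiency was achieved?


Efficiency = (actual / standard) × 100
= (97.0 / 113.4) × 100
= 85.5%


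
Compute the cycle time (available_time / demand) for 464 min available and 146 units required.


Cycle time = available time / demand
= 464 / 146
= 3.18 min/unit


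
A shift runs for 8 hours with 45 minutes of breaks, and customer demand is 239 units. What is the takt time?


Available = 8×60 - 45 = 435 min
Takt time = 435 / 239
= 1.82 min/unit


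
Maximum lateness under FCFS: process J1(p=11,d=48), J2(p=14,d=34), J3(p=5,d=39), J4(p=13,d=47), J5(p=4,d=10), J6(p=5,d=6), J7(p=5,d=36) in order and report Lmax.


Lateness per job (L = C - d):
  J1: C=11, d=48, L=-37
  J2: C=25, d=34, L=-9
  J3: C=30, d=39, L=-9
  J4: C=43, d=47, L=-4
  J5: C=47, d=10, L=37
  J6: C=52, d=6, L=46
  J7: C=57, d=36, L=21
Lmax = max(-37, -9, -9, -4, 37, 46, 21)
= 46


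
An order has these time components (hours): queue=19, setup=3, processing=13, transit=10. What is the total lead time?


Lead time = queue + setup + processing + transit
= 19 + 3 + 13 + 10
= 45 hours


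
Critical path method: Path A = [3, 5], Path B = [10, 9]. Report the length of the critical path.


Path A: 3 + 5 = 8
Path B: 10 + 9 = 19
Critical path = longest = max(8, 19)
= 19 (Path B)


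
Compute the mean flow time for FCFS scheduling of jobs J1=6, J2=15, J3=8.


Completion times:
  J1: completes at 6
  J2: completes at 21
  J3: completes at 29
Sum = 56
Average = 56/3
= 18.67


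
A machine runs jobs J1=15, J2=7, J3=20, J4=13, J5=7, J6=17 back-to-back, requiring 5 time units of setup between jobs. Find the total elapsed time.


Makespan = Σ processing + (n-1) × setup
= (15 + 7 + 20 + 13 + 7 + 17) + (6-1)×5
= 79 + 25
= 104 time units


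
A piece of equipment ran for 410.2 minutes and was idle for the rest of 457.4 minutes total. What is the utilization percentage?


Utilization = busy / total × 100
= 410.2 / 457.4 × 100
= 89.7%


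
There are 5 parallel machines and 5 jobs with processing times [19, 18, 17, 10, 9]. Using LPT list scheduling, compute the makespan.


Jobs (LPT sorted): [19, 18, 17, 10, 9]
Machines: 5
  J=19 → Machine 1 (load: 0+19=19)
  J=18 → Machine 2 (load: 0+18=18)
  J=17 → Machine 3 (load: 0+17=17)
  J=10 → Machine 4 (load: 0+10=10)
  J=9 → Machine 5 (load: 0+9=9)
Machine loads: [19, 18, 17, 10, 9]
Makespan = max = 19 time units


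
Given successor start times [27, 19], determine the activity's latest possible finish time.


LF = min of all successor start times
Successors start at: [27, 19]
LF = min(27, 19)
= 19


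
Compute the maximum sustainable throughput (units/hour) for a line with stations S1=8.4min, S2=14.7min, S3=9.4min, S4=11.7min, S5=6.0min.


Bottleneck = longest station time
Station times: [8.4, 14.7, 9.4, 11.7, 6.0]
Max = 14.7 min
Rate = 60 / 14.7
= 4.08 units/hour (bottleneck: 14.7min)


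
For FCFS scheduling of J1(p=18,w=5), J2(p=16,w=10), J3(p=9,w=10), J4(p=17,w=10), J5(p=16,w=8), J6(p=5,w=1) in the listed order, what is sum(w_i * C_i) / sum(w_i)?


Completion times:
  J1: C=18, w×C=5×18=90
  J2: C=34, w×C=10×34=340
  J3: C=43, w×C=10×43=430
  J4: C=60, w×C=10×60=600
  J5: C=76, w×C=8×76=608
  J6: C=81, w×C=1×81=81
Sum w×C = 2149
Sum w = 44
Weighted avg = 2149/44
= 48.84


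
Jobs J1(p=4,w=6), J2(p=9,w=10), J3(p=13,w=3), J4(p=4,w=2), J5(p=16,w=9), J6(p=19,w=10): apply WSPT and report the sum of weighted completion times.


WSPT order (by p/w): J1 → J2 → J5 → J6 → J4 → J3
  J1: C=4, w·C=6×4=24
  J2: C=13, w·C=10×13=130
  J5: C=29, w·C=9×29=261
  J6: C=48, w·C=10×48=480
  J4: C=52, w·C=2×52=104
  J3: C=65, w·C=3×65=195
Σ w·C = 1194
= 1194


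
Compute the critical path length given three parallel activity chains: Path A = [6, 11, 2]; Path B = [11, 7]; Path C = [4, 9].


Path A: 6 + 11 + 2 = 19
Path B: 11 + 7 = 18
Path C: 4 + 9 = 13
Critical path = longest = max(19, 18, 13)
= 19 (Path A)


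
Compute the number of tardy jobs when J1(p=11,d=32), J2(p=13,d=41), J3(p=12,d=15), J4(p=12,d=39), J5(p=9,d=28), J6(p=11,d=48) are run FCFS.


Completion vs due date:
  J1: C=11, d=32 → on time
  J2: C=24, d=41 → on time
  J3: C=36, d=15 → TARDY
  J4: C=48, d=39 → TARDY
  J5: C=57, d=28 → TARDY
  J6: C=68, d=48 → TARDY
Tardy jobs: J3, J4, J5, J6
Count = 4


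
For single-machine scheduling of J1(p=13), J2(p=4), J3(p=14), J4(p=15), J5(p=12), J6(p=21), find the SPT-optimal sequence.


SPT: sort by shortest processing time
  J2: p=4
  J5: p=12
  J1: p=13
  J3: p=14
  J4: p=15
  J6: p=21
Order: J2 → J5 → J1 → J3 → J4 → J6


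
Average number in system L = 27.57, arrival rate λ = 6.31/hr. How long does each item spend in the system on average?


Little's law: L = λW → W = L / λ
= 27.57 / 6.31
= 4.37 hours


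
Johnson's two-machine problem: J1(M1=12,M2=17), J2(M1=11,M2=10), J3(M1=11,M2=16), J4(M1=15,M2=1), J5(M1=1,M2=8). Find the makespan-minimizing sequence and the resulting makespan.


Johnson's rule:
Group 1 (M1≤M2, sort by M1): ['J5', 'J3', 'J1']
Group 2 (M1>M2, sort desc M2): ['J2', 'J4']
Sequence: J5 → J3 → J1 → J2 → J4
Makespan calculation:
  J5: M1 done=1, M2 done=9
  J3: M1 done=12, M2 done=28
  J1: M1 done=24, M2 done=45
  J2: M1 done=35, M2 done=55
  J4: M1 done=50, M2 done=56
= Sequence: J5 → J3 → J1 → J2 → J4, Makespan: 56


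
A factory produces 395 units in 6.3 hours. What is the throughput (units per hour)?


Throughput = units / time
= 395 / 6.3
= 62.7 units/hour


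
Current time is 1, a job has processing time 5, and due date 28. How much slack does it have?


Slack = due - current_time - processing
= 28 - 1 - 5
= 22


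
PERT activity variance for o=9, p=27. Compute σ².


σ² = ((p - o) / 6)² = (p - o)² / 36
= (27 - 9)² / 36
= 18² / 36
= 324 / 36
= 9.0000


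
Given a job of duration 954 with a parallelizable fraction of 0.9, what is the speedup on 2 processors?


Amdahl's law: T_p = T × ((1-p) + p/N)
= 954 × ((1-0.9) + 0.9/2)
= 954 × (0.10 + 0.4500)
= 954 × 0.5500
= 524.70
Speedup = 954/524.70
= 1.82×


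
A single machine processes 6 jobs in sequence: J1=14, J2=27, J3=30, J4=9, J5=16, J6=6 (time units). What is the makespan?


Sequential makespan: sum all processing times
= 14 + 27 + 30 + 9 + 16 + 6
= 102 time units


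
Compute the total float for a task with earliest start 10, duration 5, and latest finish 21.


EF = ES + duration = 10 + 5 = 15
LS = LF - duration = 21 - 5 = 16
Total Float = LF - EF = 21 - 15
(or LS - ES = 16 - 10)
= 6


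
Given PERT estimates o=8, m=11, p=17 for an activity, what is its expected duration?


te = (o + 4m + p) / 6
= (8 + 4×11 + 17) / 6
= (8 + 44 + 17) / 6
= 69 / 6
= 11.50


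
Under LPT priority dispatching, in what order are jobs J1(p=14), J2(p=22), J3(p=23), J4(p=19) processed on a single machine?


LPT: sort by longest processing time first
  J3: p=23
  J2: p=22
  J4: p=19
  J1: p=14
Order: J3 → J2 → J4 → J1


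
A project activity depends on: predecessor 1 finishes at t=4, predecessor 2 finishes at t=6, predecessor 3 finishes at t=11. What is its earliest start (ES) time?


ES = max of all predecessor completion times
Predecessors: [4, 6, 11]
ES = max(4, 6, 11)
= 11


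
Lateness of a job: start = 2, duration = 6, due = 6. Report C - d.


Completion = 2 + 6 = 8
Lateness = C - d = 8 - 6
= 2


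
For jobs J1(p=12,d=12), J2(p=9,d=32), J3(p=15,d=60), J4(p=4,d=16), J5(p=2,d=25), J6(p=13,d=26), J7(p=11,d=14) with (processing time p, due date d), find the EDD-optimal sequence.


EDD: sort by earliest due date
  J1: d=12, p=12
  J7: d=14, p=11
  J4: d=16, p=4
  J5: d=25, p=2
  J6: d=26, p=13
  J2: d=32, p=9
  J3: d=60, p=15
Order: J1 → J7 → J4 → J5 → J6 → J2 → J3


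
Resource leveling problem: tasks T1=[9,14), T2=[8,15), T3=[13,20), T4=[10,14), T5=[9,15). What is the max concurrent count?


Check each time point for overlaps:
  t=13: 5 tasks active (T1, T2, T3, T4, T5)
Max concurrent = 5


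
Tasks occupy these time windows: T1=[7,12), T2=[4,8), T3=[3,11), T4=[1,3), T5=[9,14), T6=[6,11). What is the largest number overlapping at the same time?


Check each time point for overlaps:
  t=7: 4 tasks active (T1, T2, T3, T6)
Max concurrent = 4


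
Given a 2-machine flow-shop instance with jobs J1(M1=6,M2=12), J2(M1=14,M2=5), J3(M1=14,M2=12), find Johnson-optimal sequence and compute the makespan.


Johnson's rule:
Group 1 (M1≤M2, sort by M1): ['J1']
Group 2 (M1>M2, sort desc M2): ['J3', 'J2']
Sequence: J1 → J3 → J2
Makespan calculation:
  J1: M1 done=6, M2 done=18
  J3: M1 done=20, M2 done=32
  J2: M1 done=34, M2 done=39
= Sequence: J1 → J3 → J2, Makespan: 39


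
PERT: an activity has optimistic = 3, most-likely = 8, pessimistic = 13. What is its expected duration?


te = (o + 4m + p) / 6
= (3 + 4×8 + 13) / 6
= (3 + 32 + 13) / 6
= 48 / 6
= 8.00


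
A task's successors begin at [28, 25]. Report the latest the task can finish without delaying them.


LF = min of all successor start times
Successors start at: [28, 25]
LF = min(28, 25)
= 25


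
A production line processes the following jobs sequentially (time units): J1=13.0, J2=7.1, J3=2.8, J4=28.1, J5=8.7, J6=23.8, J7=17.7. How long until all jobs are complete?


Sequential makespan: sum all processing times
= 13.0 + 7.1 + 2.8 + 28.1 + 8.7 + 23.8 + 17.7
= 101.2 time units


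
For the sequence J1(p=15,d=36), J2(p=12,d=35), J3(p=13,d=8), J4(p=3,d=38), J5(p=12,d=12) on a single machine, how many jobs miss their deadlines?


Completion vs due date:
  J1: C=15, d=36 → on time
  J2: C=27, d=35 → on time
  J3: C=40, d=8 → TARDY
  J4: C=43, d=38 → TARDY
  J5: C=55, d=12 → TARDY
Tardy jobs: J3, J4, J5
Count = 3


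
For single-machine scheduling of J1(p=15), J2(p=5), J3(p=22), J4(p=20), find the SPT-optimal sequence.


SPT: sort by shortest processing time
  J2: p=5
  J1: p=15
  J4: p=20
  J3: p=22
Order: J2 → J1 → J4 → J3


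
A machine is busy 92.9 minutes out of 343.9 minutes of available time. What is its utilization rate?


Utilization = busy / total × 100
= 92.9 / 343.9 × 100
= 27.0%


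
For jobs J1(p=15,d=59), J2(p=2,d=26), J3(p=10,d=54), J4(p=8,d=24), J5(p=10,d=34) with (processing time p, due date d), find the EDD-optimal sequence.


EDD: sort by earliest due date
  J4: d=24, p=8
  J2: d=26, p=2
  J5: d=34, p=10
  J3: d=54, p=10
  J1: d=59, p=15
Order: J4 → J2 → J5 → J3 → J1


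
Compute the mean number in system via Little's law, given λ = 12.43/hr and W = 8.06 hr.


Little's law: L = λ × W
= 12.43 × 8.06
= 100.19


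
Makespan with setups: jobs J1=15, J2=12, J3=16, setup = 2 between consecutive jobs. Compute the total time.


Makespan = Σ processing + (n-1) × setup
= (15 + 12 + 16) + (3-1)×2
= 43 + 4
= 47 time units


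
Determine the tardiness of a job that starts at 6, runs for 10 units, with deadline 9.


Completion = start + processing = 6 + 10 = 16
Tardiness = max(0, C - d) = max(0, 16 - 9)
= max(0, 7)
= 7


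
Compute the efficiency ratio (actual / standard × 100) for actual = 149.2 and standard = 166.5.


Efficiency = (actual / standard) × 100
= (149.2 / 166.5) × 100
= 89.6%


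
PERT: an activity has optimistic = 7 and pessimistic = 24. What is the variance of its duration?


σ² = ((p - o) / 6)² = (p - o)² / 36
= (24 - 7)² / 36
= 17² / 36
= 289 / 36
= 8.0278


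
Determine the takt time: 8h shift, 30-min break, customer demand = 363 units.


Available = 8×60 - 30 = 450 min
Takt time = 450 / 363
= 1.24 min/unit


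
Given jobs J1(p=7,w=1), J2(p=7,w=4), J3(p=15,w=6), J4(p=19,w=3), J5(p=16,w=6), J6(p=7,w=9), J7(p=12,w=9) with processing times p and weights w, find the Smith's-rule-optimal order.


WSPT (Smith's rule): sort by p/w ascending
  J6: p/w = 7/9 = 0.778
  J7: p/w = 12/9 = 1.333
  J2: p/w = 7/4 = 1.750
  J3: p/w = 15/6 = 2.500
  J5: p/w = 16/6 = 2.667
  J4: p/w = 19/3 = 6.333
  J1: p/w = 7/1 = 7.000
Order: J6 → J7 → J2 → J3 → J5 → J4 → J1


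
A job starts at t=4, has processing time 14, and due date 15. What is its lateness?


Completion = 4 + 14 = 18
Lateness = C - d = 18 - 15
= 3


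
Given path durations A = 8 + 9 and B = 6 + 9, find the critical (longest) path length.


Path A: 8 + 9 = 17
Path B: 6 + 9 = 15
Critical path = longest = max(17, 15)
= 17 (Path A)


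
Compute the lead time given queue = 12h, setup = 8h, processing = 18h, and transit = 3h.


Lead time = queue + setup + processing + transit
= 12 + 8 + 18 + 3
= 41 hours


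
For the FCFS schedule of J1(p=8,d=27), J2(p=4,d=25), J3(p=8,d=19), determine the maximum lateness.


Lateness per job (L = C - d):
  J1: C=8, d=27, L=-19
  J2: C=12, d=25, L=-13
  J3: C=20, d=19, L=1
Lmax = max(-19, -13, 1)
= 1


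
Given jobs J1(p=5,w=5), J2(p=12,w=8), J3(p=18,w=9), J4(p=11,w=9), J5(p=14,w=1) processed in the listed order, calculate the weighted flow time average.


Completion times:
  J1: C=5, w×C=5×5=25
  J2: C=17, w×C=8×17=136
  J3: C=35, w×C=9×35=315
  J4: C=46, w×C=9×46=414
  J5: C=60, w×C=1×60=60
Sum w×C = 950
Sum w = 32
Weighted avg = 950/32
= 29.69


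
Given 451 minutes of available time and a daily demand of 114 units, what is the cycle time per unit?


Cycle time = available time / demand
= 451 / 114
= 3.96 min/unit


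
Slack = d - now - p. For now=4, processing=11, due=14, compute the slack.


Slack = due - current_time - processing
= 14 - 4 - 11
= -1


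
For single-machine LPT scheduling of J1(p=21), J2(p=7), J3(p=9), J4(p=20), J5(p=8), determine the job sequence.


LPT: sort by longest processing time first
  J1: p=21
  J4: p=20
  J3: p=9
  J5: p=8
  J2: p=7
Order: J1 → J4 → J3 → J5 → J2


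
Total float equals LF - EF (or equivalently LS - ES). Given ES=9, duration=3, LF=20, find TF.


EF = ES + duration = 9 + 3 = 12
LS = LF - duration = 20 - 3 = 17
Total Float = LF - EF = 20 - 12
(or LS - ES = 17 - 9)
= 8


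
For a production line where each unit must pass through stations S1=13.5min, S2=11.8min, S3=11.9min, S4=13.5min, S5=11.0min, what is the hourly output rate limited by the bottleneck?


Bottleneck = longest station time
Station times: [13.5, 11.8, 11.9, 13.5, 11.0]
Max = 13.5 min
Rate = 60 / 13.5
= 4.44 units/hour (bottleneck: 13.5min)


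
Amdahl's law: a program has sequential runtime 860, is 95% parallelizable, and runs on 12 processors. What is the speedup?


Amdahl's law: T_p = T × ((1-p) + p/N)
= 860 × ((1-0.95) + 0.95/12)
= 860 × (0.05 + 0.0792)
= 860 × 0.1292
= 111.08
Speedup = 860/111.08
= 7.74×


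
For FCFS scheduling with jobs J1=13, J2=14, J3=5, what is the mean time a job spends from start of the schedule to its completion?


Completion times:
  J1: completes at 13
  J2: completes at 27
  J3: completes at 32
Sum = 72
Average = 72/3
= 24.00


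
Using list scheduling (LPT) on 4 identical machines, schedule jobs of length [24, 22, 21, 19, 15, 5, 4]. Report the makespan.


Jobs (LPT sorted): [24, 22, 21, 19, 15, 5, 4]
Machines: 4
  J=24 → Machine 1 (load: 0+24=24)
  J=22 → Machine 2 (load: 0+22=22)
  J=21 → Machine 3 (load: 0+21=21)
  J=19 → Machine 4 (load: 0+19=19)
  J=15 → Machine 4 (load: 19+15=34)
  J=5 → Machine 3 (load: 21+5=26)
  J=4 → Machine 2 (load: 22+4=26)
Machine loads: [24, 26, 26, 34]
Makespan = max = 34 time units


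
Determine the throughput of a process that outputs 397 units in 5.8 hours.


Throughput = units / time
= 397 / 5.8
= 68.4 units/hour


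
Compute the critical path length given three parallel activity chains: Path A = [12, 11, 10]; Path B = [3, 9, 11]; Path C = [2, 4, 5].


Path A: 12 + 11 + 10 = 33
Path B: 3 + 9 + 11 = 23
Path C: 2 + 4 + 5 = 11
Critical path = longest = max(33, 23, 11)
= 33 (Path A)


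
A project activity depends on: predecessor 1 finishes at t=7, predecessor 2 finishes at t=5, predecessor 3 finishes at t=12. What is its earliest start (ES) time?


ES = max of all predecessor completion times
Predecessors: [7, 5, 12]
ES = max(7, 5, 12)
= 12


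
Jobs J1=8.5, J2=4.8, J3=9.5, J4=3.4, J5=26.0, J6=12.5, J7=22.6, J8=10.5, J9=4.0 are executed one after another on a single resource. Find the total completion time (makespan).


Sequential makespan: sum all processing times
= 8.5 + 4.8 + 9.5 + 3.4 + 26.0 + 12.5 + 22.6 + 10.5 + 4.0
= 101.8 time units


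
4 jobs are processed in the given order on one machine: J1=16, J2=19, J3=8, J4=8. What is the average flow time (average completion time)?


Completion times:
  J1: completes at 16
  J2: completes at 35
  J3: completes at 43
  J4: completes at 51
Sum = 145
Average = 145/4
= 36.25


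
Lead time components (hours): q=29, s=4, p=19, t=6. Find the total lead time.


Lead time = queue + setup + processing + transit
= 29 + 4 + 19 + 6
= 58 hours


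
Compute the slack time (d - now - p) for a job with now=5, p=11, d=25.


Slack = due - current_time - processing
= 25 - 5 - 11
= 9


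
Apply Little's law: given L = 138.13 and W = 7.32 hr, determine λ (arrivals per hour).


Little's law: L = λW → λ = L / W
= 138.13 / 7.32
= 18.87 per hour


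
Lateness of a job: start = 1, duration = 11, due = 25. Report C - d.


Completion = 1 + 11 = 12
Lateness = C - d = 12 - 25
= -13


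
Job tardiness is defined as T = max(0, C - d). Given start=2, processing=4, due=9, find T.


Completion = start + processing = 2 + 4 = 6
Tardiness = max(0, C - d) = max(0, 6 - 9)
= max(0, -3)
= 0


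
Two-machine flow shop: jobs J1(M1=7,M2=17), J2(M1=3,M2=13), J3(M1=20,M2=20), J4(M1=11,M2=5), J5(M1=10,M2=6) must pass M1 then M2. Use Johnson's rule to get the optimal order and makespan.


Johnson's rule:
Group 1 (M1≤M2, sort by M1): ['J2', 'J1', 'J3']
Group 2 (M1>M2, sort desc M2): ['J5', 'J4']
Sequence: J2 → J1 → J3 → J5 → J4
Makespan calculation:
  J2: M1 done=3, M2 done=16
  J1: M1 done=10, M2 done=33
  J3: M1 done=30, M2 done=53
  J5: M1 done=40, M2 done=59
  J4: M1 done=51, M2 done=64
= Sequence: J2 → J1 → J3 → J5 → J4, Makespan: 64


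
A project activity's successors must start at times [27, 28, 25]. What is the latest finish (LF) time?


LF = min of all successor start times
Successors start at: [27, 28, 25]
LF = min(27, 28, 25)
= 25


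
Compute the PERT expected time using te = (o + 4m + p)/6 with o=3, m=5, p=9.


te = (o + 4m + p) / 6
= (3 + 4×5 + 9) / 6
= (3 + 20 + 9) / 6
= 32 / 6
= 5.33


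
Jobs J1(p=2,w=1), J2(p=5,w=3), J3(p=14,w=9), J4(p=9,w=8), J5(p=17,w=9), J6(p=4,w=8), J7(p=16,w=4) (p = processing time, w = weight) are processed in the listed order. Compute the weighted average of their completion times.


Completion times:
  J1: C=2, w×C=1×2=2
  J2: C=7, w×C=3×7=21
  J3: C=21, w×C=9×21=189
  J4: C=30, w×C=8×30=240
  J5: C=47, w×C=9×47=423
  J6: C=51, w×C=8×51=408
  J7: C=67, w×C=4×67=268
Sum w×C = 1551
Sum w = 42
Weighted avg = 1551/42
= 36.93


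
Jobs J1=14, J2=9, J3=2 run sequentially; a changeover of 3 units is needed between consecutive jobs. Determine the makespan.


Makespan = Σ processing + (n-1) × setup
= (14 + 9 + 2) + (3-1)×3
= 25 + 6
= 31 time units


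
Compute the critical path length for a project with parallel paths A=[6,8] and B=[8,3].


Path A: 6 + 8 = 14
Path B: 8 + 3 = 11
Critical path = longest = max(14, 11)
= 14 (Path A)


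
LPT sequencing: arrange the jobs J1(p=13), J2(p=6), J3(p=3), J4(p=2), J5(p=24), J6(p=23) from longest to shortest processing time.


LPT: sort by longest processing time first
  J5: p=24
  J6: p=23
  J1: p=13
  J2: p=6
  J3: p=3
  J4: p=2
Order: J5 → J6 → J1 → J2 → J3 → J4


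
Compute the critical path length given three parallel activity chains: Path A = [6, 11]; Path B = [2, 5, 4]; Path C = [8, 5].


Path A: 6 + 11 = 17
Path B: 2 + 5 + 4 = 11
Path C: 8 + 5 = 13
Critical path = longest = max(17, 11, 13)
= 17 (Path A)


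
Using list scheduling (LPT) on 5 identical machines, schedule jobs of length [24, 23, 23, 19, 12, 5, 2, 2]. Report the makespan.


Jobs (LPT sorted): [24, 23, 23, 19, 12, 5, 2, 2]
Machines: 5
  J=24 → Machine 1 (load: 0+24=24)
  J=23 → Machine 2 (load: 0+23=23)
  J=23 → Machine 3 (load: 0+23=23)
  J=19 → Machine 4 (load: 0+19=19)
  J=12 → Machine 5 (load: 0+12=12)
  J=5 → Machine 5 (load: 12+5=17)
  J=2 → Machine 5 (load: 17+2=19)
  J=2 → Machine 4 (load: 19+2=21)
Machine loads: [24, 23, 23, 21, 19]
Makespan = max = 24 time units


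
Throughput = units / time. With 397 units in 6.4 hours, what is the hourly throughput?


Throughput = units / time
= 397 / 6.4
= 62.0 units/hour


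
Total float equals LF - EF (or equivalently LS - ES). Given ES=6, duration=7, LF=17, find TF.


EF = ES + duration = 6 + 7 = 13
LS = LF - duration = 17 - 7 = 10
Total Float = LF - EF = 17 - 13
(or LS - ES = 10 - 6)
= 4


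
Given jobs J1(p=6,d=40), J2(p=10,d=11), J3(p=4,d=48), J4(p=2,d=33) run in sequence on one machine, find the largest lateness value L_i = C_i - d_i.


Lateness per job (L = C - d):
  J1: C=6, d=40, L=-34
  J2: C=16, d=11, L=5
  J3: C=20, d=48, L=-28
  J4: C=22, d=33, L=-11
Lmax = max(-34, 5, -28, -11)
= 5


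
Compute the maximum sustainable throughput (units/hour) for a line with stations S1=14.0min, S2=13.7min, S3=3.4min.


Bottleneck = longest station time
Station times: [14.0, 13.7, 3.4]
Max = 14.0 min
Rate = 60 / 14.0
= 4.29 units/hour (bottleneck: 14.0min)


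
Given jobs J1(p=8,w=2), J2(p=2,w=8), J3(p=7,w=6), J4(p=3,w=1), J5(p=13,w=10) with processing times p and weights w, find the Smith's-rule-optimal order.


WSPT (Smith's rule): sort by p/w ascending
  J2: p/w = 2/8 = 0.250
  J3: p/w = 7/6 = 1.167
  J5: p/w = 13/10 = 1.300
  J4: p/w = 3/1 = 3.000
  J1: p/w = 8/2 = 4.000
Order: J2 → J3 → J5 → J4 → J1


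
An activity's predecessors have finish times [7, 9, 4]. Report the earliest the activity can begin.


ES = max of all predecessor completion times
Predecessors: [7, 9, 4]
ES = max(7, 9, 4)
= 9


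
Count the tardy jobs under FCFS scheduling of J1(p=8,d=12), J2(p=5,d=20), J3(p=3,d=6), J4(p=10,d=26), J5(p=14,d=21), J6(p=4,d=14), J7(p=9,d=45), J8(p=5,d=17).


Completion vs due date:
  J1: C=8, d=12 → on time
  J2: C=13, d=20 → on time
  J3: C=16, d=6 → TARDY
  J4: C=26, d=26 → on time
  J5: C=40, d=21 → TARDY
  J6: C=44, d=14 → TARDY
  J7: C=53, d=45 → TARDY
  J8: C=58, d=17 → TARDY
Tardy jobs: J3, J5, J6, J7, J8
Count = 5


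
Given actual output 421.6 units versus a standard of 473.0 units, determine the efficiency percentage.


Efficiency = (actual / standard) × 100
= (421.6 / 473.0) × 100
= 89.1%


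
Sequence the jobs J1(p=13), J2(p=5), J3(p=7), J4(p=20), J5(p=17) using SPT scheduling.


SPT: sort by shortest processing time
  J2: p=5
  J3: p=7
  J1: p=13
  J5: p=17
  J4: p=20
Order: J2 → J3 → J1 → J5 → J4


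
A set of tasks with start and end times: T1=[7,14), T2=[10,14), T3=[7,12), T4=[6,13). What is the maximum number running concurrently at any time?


Check each time point for overlaps:
  t=10: 4 tasks active (T1, T2, T3, T4)
Max concurrent = 4


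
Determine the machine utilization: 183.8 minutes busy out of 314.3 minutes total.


Utilization = busy / total × 100
= 183.8 / 314.3 × 100
= 58.5%


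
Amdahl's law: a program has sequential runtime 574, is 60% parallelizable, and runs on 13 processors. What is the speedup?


Amdahl's law: T_p = T × ((1-p) + p/N)
= 574 × ((1-0.6) + 0.6/13)
= 574 × (0.40 + 0.0462)
= 574 × 0.4462
= 256.09
Speedup = 574/256.09
= 2.24×


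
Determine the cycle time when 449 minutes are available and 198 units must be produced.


Cycle time = available time / demand
= 449 / 198
= 2.27 min/unit


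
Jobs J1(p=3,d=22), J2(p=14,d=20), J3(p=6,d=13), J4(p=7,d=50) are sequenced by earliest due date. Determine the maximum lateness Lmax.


EDD order: J3 → J2 → J1 → J4
Completion and lateness:
  J3: C=6, d=13, L=6-13=-7
  J2: C=20, d=20, L=20-20=0
  J1: C=23, d=22, L=23-22=1
  J4: C=30, d=50, L=30-50=-20
Lmax = max(-7, 0, 1, -20)
= 1


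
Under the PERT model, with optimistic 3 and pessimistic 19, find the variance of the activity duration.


σ² = ((p - o) / 6)² = (p - o)² / 36
= (19 - 3)² / 36
= 16² / 36
= 256 / 36
= 7.1111


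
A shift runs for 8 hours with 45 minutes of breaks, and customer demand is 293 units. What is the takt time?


Available = 8×60 - 45 = 435 min
Takt time = 435 / 293
= 1.48 min/unit


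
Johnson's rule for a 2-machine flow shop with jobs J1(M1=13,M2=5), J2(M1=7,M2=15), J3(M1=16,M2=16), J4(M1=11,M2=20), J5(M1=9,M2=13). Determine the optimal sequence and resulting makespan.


Johnson's rule:
Group 1 (M1≤M2, sort by M1): ['J2', 'J5', 'J4', 'J3']
Group 2 (M1>M2, sort desc M2): ['J1']
Sequence: J2 → J5 → J4 → J3 → J1
Makespan calculation:
  J2: M1 done=7, M2 done=22
  J5: M1 done=16, M2 done=35
  J4: M1 done=27, M2 done=55
  J3: M1 done=43, M2 done=71
  J1: M1 done=56, M2 done=76
= Sequence: J2 → J5 → J4 → J3 → J1, Makespan: 76


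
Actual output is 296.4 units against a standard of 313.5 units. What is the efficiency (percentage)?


Efficiency = (actual / standard) × 100
= (296.4 / 313.5) × 100
= 94.5%


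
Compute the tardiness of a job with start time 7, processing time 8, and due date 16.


Completion = start + processing = 7 + 8 = 15
Tardiness = max(0, C - d) = max(0, 15 - 16)
= max(0, -1)
= 0


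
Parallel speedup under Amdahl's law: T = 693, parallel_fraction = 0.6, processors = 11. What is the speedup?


Amdahl's law: T_p = T × ((1-p) + p/N)
= 693 × ((1-0.6) + 0.6/11)
= 693 × (0.40 + 0.0545)
= 693 × 0.4545
= 315.00
Speedup = 693/315.00
= 2.20×


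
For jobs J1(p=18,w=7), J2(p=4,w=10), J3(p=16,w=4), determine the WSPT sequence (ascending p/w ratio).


WSPT (Smith's rule): sort by p/w ascending
  J2: p/w = 4/10 = 0.400
  J1: p/w = 18/7 = 2.571
  J3: p/w = 16/4 = 4.000
Order: J2 → J1 → J3


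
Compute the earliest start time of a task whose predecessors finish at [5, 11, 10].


ES = max of all predecessor completion times
Predecessors: [5, 11, 10]
ES = max(5, 11, 10)
= 11


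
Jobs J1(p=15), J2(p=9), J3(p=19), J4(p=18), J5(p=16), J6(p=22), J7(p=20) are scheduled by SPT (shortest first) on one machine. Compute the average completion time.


SPT order: J2 → J1 → J5 → J4 → J3 → J7 → J6
Completion times:
  J2: C=9
  J1: C=24
  J5: C=40
  J4: C=58
  J3: C=77
  J7: C=97
  J6: C=119
Sum = 424, n = 7
Mean flow = 424/7
= 60.57


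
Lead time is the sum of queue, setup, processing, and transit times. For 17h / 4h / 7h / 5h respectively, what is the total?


Lead time = queue + setup + processing + transit
= 17 + 4 + 7 + 5
= 33 hours


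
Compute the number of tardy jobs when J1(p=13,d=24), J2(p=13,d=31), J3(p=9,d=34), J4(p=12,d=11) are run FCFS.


Completion vs due date:
  J1: C=13, d=24 → on time
  J2: C=26, d=31 → on time
  J3: C=35, d=34 → TARDY
  J4: C=47, d=11 → TARDY
Tardy jobs: J3, J4
Count = 2


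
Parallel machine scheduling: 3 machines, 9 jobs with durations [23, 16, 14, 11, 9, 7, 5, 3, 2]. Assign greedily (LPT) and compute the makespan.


Jobs (LPT sorted): [23, 16, 14, 11, 9, 7, 5, 3, 2]
Machines: 3
  J=23 → Machine 1 (load: 0+23=23)
  J=16 → Machine 2 (load: 0+16=16)
  J=14 → Machine 3 (load: 0+14=14)
  J=11 → Machine 3 (load: 14+11=25)
  J=9 → Machine 2 (load: 16+9=25)
  J=7 → Machine 1 (load: 23+7=30)
  J=5 → Machine 2 (load: 25+5=30)
  J=3 → Machine 3 (load: 25+3=28)
  J=2 → Machine 3 (load: 28+2=30)
Machine loads: [30, 30, 30]
Makespan = max = 30 time units


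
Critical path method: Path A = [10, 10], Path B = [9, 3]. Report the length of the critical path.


Path A: 10 + 10 = 20
Path B: 9 + 3 = 12
Critical path = longest = max(20, 12)
= 20 (Path A)


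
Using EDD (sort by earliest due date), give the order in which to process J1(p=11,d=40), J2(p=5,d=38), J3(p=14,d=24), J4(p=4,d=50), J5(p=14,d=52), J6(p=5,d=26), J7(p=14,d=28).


EDD: sort by earliest due date
  J3: d=24, p=14
  J6: d=26, p=5
  J7: d=28, p=14
  J2: d=38, p=5
  J1: d=40, p=11
  J4: d=50, p=4
  J5: d=52, p=14
Order: J3 → J6 → J7 → J2 → J1 → J4 → J5


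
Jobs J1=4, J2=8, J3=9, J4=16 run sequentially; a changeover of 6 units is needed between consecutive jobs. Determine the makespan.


Makespan = Σ processing + (n-1) × setup
= (4 + 8 + 9 + 16) + (4-1)×6
= 37 + 18
= 55 time units


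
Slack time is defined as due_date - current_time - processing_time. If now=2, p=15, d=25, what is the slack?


Slack = due - current_time - processing
= 25 - 2 - 15
= 8


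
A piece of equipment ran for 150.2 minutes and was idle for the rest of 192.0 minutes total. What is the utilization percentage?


Utilization = busy / total × 100
= 150.2 / 192.0 × 100
= 78.2%


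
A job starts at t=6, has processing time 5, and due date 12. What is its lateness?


Completion = 6 + 5 = 11
Lateness = C - d = 11 - 12
= -1


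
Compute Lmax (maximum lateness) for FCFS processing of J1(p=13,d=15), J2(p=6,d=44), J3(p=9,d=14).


Lateness per job (L = C - d):
  J1: C=13, d=15, L=-2
  J2: C=19, d=44, L=-25
  J3: C=28, d=14, L=14
Lmax = max(-2, -25, 14)
= 14


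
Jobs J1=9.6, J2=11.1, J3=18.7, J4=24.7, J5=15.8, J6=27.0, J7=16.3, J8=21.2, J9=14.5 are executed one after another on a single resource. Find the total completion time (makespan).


Sequential makespan: sum all processing times
= 9.6 + 11.1 + 18.7 + 24.7 + 15.8 + 27.0 + 16.3 + 21.2 + 14.5
= 158.9 time units


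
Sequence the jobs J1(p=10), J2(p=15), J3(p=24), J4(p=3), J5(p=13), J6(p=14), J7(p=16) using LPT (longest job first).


LPT: sort by longest processing time first
  J3: p=24
  J7: p=16
  J2: p=15
  J6: p=14
  J5: p=13
  J1: p=10
  J4: p=3
Order: J3 → J7 → J2 → J6 → J5 → J1 → J4


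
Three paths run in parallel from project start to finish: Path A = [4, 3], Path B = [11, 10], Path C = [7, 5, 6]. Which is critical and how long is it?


Path A: 4 + 3 = 7
Path B: 11 + 10 = 21
Path C: 7 + 5 + 6 = 18
Critical path = longest = max(7, 21, 18)
= 21 (Path B)


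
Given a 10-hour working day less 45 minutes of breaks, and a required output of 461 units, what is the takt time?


Available = 10×60 - 45 = 555 min
Takt time = 555 / 461
= 1.20 min/unit


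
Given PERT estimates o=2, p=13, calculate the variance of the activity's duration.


σ² = ((p - o) / 6)² = (p - o)² / 36
= (13 - 2)² / 36
= 11² / 36
= 121 / 36
= 3.3611


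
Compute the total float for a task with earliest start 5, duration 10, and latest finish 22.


EF = ES + duration = 5 + 10 = 15
LS = LF - duration = 22 - 10 = 12
Total Float = LF - EF = 22 - 15
(or LS - ES = 12 - 5)
= 7


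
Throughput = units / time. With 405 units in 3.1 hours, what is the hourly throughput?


Throughput = units / time
= 405 / 3.1
= 130.6 units/hour


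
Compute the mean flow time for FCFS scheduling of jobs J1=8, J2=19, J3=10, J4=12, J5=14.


Completion times:
  J1: completes at 8
  J2: completes at 27
  J3: completes at 37
  J4: completes at 49
  J5: completes at 63
Sum = 184
Average = 184/5
= 36.80


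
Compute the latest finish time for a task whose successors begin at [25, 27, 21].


LF = min of all successor start times
Successors start at: [25, 27, 21]
LF = min(25, 27, 21)
= 21


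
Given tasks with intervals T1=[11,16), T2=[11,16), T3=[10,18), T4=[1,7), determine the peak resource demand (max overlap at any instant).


Check each time point for overlaps:
  t=11: 3 tasks active (T1, T2, T3)
Max concurrent = 3


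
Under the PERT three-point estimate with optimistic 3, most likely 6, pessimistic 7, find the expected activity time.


te = (o + 4m + p) / 6
= (3 + 4×6 + 7) / 6
= (3 + 24 + 7) / 6
= 34 / 6
= 5.67
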